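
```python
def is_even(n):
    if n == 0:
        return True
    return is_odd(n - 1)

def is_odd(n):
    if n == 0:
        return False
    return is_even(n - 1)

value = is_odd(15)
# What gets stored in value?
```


is_odd(15)
= is_even(14)
= is_odd(13)
= is_even(12)
= is_odd(11)
= is_even(10)
= is_odd(9)
= is_even(8)
= is_odd(7)
= is_even(6)
= is_odd(5)
= is_even(4)
= is_odd(3)
= is_even(2)
= is_odd(1)
= is_even(0)
n == 0: return True
= True


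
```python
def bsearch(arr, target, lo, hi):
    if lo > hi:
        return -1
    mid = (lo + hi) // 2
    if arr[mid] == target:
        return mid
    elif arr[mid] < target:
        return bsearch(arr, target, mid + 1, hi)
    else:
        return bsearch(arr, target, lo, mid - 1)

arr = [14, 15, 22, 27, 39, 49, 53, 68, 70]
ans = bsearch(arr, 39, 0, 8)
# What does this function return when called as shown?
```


bsearch(arr, 39, 0, 8)
lo=0, hi=8, mid=4, arr[mid]=39
arr[4] == 39, found at index 4
= 4


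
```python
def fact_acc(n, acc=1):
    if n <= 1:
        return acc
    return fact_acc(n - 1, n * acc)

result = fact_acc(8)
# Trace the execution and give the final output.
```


fact_acc(8, 1)
= fact_acc(7, 8 * 1) = fact_acc(7, 8)
= fact_acc(6, 7 * 8) = fact_acc(6, 56)
= fact_acc(5, 6 * 56) = fact_acc(5, 336)
= fact_acc(4, 5 * 336) = fact_acc(4, 1680)
= fact_acc(3, 4 * 1680) = fact_acc(3, 6720)
= fact_acc(2, 3 * 6720) = fact_acc(2, 20160)
= fact_acc(1, 2 * 20160) = fact_acc(1, 40320)
n <= 1, return acc = 40320


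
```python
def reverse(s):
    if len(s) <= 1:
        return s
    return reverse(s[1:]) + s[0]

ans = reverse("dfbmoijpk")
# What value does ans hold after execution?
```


reverse("dfbmoijpk")
= reverse("fbmoijpk") + "d"
= reverse("bmoijpk") + "f" + "d"
= reverse("moijpk") + "b" + "f" + "d"
= reverse("oijpk") + "m" + "b" + "f" + "d"
= reverse("ijpk") + "o" + "m" + "b" + "f" + "d"
= reverse("jpk") + "i" + "o" + "m" + "b" + "f" + "d"
= reverse("pk") + "j" + "i" + "o" + "m" + "b" + "f" + "d"
= reverse("k") + "p" + "j" + "i" + "o" + "m" + "b" + "f" + "d"
= "k" + "p" + "j" + "i" + "o" + "m" + "b" + "f" + "d"
= "kpjiombfd"


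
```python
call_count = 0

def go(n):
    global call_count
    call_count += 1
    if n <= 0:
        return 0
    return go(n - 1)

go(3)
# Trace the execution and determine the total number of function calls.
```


go(3) calls go(2) calls ... calls go(0)
Total calls: 3 + 1 (for base case) = 4


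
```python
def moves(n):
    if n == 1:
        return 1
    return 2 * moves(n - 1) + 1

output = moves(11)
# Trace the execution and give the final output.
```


moves(11)
= 2 * moves(10) + 1
= 2 * (2 * moves(9) + 1) + 1
= 2 * (2 * (2 * moves(8) + 1) + 1) + 1
= 2 * (2 * (2 * (2 * moves(7) + 1) + 1) + 1) + 1
= 2 * (2 * (2 * (2 * (2 * moves(6) + 1) + 1) + 1) + 1) + 1
= 2 * (2 * (2 * (2 * (2 * (2 * moves(5) + 1) + 1) + 1) + 1) + 1) + 1
= 2 * (2 * (2 * (2 * (2 * (2 * (2 * moves(4) + 1) + 1) + 1) + 1) + 1) + 1) + 1
= 2 * (2 * (2 * (2 * (2 * (2 * (2 * (2 * moves(3) + 1) + 1) + 1) + 1) + 1) + 1) + 1) + 1
= 2 * (2 * (2 * (2 * (2 * (2 * (2 * (2 * (2 * moves(2) + 1) + 1) + 1) + 1) + 1) + 1) + 1) + 1) + 1
= 2 * (2 * (2 * (2 * (2 * (2 * (2 * (2 * (2 * (2 * moves(1) + 1) + 1) + 1) + 1) + 1) + 1) + 1) + 1) + 1) + 1
Now compute bottom-up:
moves(1) = 1
moves(2) = 2 * 1 + 1 = 3
moves(3) = 2 * 3 + 1 = 7
moves(4) = 2 * 7 + 1 = 15
moves(5) = 2 * 15 + 1 = 31
moves(6) = 2 * 31 + 1 = 63
moves(7) = 2 * 63 + 1 = 127
moves(8) = 2 * 127 + 1 = 255
moves(9) = 2 * 255 + 1 = 511
moves(10) = 2 * 511 + 1 = 1023
moves(11) = 2 * 1023 + 1 = 2047
= 2047


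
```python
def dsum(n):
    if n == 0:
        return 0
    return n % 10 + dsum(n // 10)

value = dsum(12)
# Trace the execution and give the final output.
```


dsum(12)
= 2 + dsum(1)
= 2 + 1 + dsum(0)
= 2 + 1 + 0
= 3


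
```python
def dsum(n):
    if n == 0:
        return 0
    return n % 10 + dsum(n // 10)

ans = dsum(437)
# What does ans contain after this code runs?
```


dsum(437)
= 7 + dsum(43)
= 7 + 3 + dsum(4)
= 7 + 3 + 4 + dsum(0)
= 7 + 3 + 4 + 0
= 14


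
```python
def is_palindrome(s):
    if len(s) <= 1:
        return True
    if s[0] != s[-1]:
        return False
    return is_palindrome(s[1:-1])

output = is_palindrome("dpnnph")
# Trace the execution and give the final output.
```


is_palindrome("dpnnph")
"dpnnph": s[0]='d' != s[-1]='h' -> False
= False


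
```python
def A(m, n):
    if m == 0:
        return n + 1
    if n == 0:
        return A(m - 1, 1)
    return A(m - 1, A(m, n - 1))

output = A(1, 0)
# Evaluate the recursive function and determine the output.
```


A(1, 0)
n == 0: return A(0, 1)
= A(0, 1) = 2
= 2


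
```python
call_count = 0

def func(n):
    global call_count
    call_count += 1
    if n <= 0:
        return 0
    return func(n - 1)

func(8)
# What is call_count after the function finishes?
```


func(8) calls func(7) calls ... calls func(0)
Total calls: 8 + 1 (for base case) = 9


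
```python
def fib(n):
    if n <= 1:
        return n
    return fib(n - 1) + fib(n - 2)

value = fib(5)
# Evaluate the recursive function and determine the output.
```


fib(5)
= fib(4) + fib(3)
= (fib(3) + fib(2)) + fib(3)
Computing bottom-up: fib(0)=0, fib(1)=1, fib(2)=1, fib(3)=2, fib(4)=3, fib(5)=5
= 5


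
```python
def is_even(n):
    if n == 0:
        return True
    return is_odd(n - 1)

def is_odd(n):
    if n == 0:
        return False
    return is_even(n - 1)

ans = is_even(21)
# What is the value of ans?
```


is_even(21)
= is_odd(20)
= is_even(19)
= is_odd(18)
= is_even(17)
= is_odd(16)
= is_even(15)
= is_odd(14)
= is_even(13)
= is_odd(12)
= is_even(11)
= is_odd(10)
= is_even(9)
= is_odd(8)
= is_even(7)
= is_odd(6)
= is_even(5)
= is_odd(4)
= is_even(3)
= is_odd(2)
= is_even(1)
= is_odd(0)
n == 0: return False
= False


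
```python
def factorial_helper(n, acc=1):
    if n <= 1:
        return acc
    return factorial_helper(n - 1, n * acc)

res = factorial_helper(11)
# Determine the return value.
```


factorial_helper(11, 1)
= factorial_helper(10, 11 * 1) = factorial_helper(10, 11)
= factorial_helper(9, 10 * 11) = factorial_helper(9, 110)
= factorial_helper(8, 9 * 110) = factorial_helper(8, 990)
= factorial_helper(7, 8 * 990) = factorial_helper(7, 7920)
= factorial_helper(6, 7 * 7920) = factorial_helper(6, 55440)
= factorial_helper(5, 6 * 55440) = factorial_helper(5, 332640)
= factorial_helper(4, 5 * 332640) = factorial_helper(4, 1663200)
= factorial_helper(3, 4 * 1663200) = factorial_helper(3, 6652800)
= factorial_helper(2, 3 * 6652800) = factorial_helper(2, 19958400)
= factorial_helper(1, 2 * 19958400) = factorial_helper(1, 39916800)
n <= 1, return acc = 39916800


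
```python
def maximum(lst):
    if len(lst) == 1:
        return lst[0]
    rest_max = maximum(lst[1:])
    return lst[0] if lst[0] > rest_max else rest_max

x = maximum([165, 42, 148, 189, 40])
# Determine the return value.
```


maximum([165, 42, 148, 189, 40])
= compare 165 with maximum([42, 148, 189, 40])
= compare 42 with maximum([148, 189, 40])
= compare 148 with maximum([189, 40])
= compare 189 with maximum([40])
Base: maximum([40]) = 40
compare 189 with 40: max = 189
compare 148 with 189: max = 189
compare 42 with 189: max = 189
compare 165 with 189: max = 189
= 189


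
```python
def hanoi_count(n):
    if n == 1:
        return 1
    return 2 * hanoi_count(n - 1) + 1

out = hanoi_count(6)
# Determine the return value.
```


hanoi_count(6)
= 2 * hanoi_count(5) + 1
= 2 * (2 * hanoi_count(4) + 1) + 1
= 2 * (2 * (2 * hanoi_count(3) + 1) + 1) + 1
= 2 * (2 * (2 * (2 * hanoi_count(2) + 1) + 1) + 1) + 1
= 2 * (2 * (2 * (2 * (2 * hanoi_count(1) + 1) + 1) + 1) + 1) + 1
Now compute bottom-up:
hanoi_count(1) = 1
hanoi_count(2) = 2 * 1 + 1 = 3
hanoi_count(3) = 2 * 3 + 1 = 7
hanoi_count(4) = 2 * 7 + 1 = 15
hanoi_count(5) = 2 * 15 + 1 = 31
hanoi_count(6) = 2 * 31 + 1 = 63
= 63


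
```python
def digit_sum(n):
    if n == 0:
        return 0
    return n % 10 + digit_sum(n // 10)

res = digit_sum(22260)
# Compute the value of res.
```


digit_sum(22260)
= 0 + digit_sum(2226)
= 0 + 6 + digit_sum(222)
= 0 + 6 + 2 + digit_sum(22)
= 0 + 6 + 2 + 2 + digit_sum(2)
= 0 + 6 + 2 + 2 + 2 + digit_sum(0)
= 0 + 6 + 2 + 2 + 2 + 0
= 12


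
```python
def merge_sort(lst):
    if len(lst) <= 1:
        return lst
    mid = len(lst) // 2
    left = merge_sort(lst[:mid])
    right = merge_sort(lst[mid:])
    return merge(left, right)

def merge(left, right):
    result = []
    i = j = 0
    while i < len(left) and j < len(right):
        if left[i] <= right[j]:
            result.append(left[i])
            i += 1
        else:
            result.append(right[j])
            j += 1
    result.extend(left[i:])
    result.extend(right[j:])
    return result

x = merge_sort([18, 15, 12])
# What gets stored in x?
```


merge_sort([18, 15, 12])
Split into [18] and [15, 12]
Left sorted: [18]
Right sorted: [12, 15]
Merge [18] and [12, 15]
= [12, 15, 18]


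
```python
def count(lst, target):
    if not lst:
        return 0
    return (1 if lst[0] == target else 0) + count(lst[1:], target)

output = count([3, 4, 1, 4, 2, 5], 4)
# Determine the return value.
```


count([3, 4, 1, 4, 2, 5], 4)
lst[0]=3 != 4: 0 + count([4, 1, 4, 2, 5], 4)
lst[0]=4 == 4: 1 + count([1, 4, 2, 5], 4)
lst[0]=1 != 4: 0 + count([4, 2, 5], 4)
lst[0]=4 == 4: 1 + count([2, 5], 4)
lst[0]=2 != 4: 0 + count([5], 4)
lst[0]=5 != 4: 0 + count([], 4)
= 2


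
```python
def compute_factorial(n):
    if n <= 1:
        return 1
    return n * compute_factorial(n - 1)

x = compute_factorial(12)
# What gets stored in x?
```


compute_factorial(12)
= 12 * compute_factorial(11)
= 12 * 11 * compute_factorial(10)
= 12 * 11 * 10 * compute_factorial(9)
= 12 * 11 * 10 * 9 * compute_factorial(8)
= 12 * 11 * 10 * 9 * 8 * compute_factorial(7)
= 12 * 11 * 10 * 9 * 8 * 7 * compute_factorial(6)
= 12 * 11 * 10 * 9 * 8 * 7 * 6 * compute_factorial(5)
= 12 * 11 * 10 * 9 * 8 * 7 * 6 * 5 * compute_factorial(4)
= 12 * 11 * 10 * 9 * 8 * 7 * 6 * 5 * 4 * compute_factorial(3)
= 12 * 11 * 10 * 9 * 8 * 7 * 6 * 5 * 4 * 3 * compute_factorial(2)
= 12 * 11 * 10 * 9 * 8 * 7 * 6 * 5 * 4 * 3 * 2 * compute_factorial(1)
= 12 * 11 * 10 * 9 * 8 * 7 * 6 * 5 * 4 * 3 * 2 * 1
= 479001600


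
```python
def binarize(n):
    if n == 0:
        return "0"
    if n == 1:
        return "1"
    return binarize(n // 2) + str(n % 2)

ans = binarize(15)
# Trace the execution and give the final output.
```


binarize(15)
= binarize(7) + "1"
= binarize(3) + "1" + "1"
= binarize(1) + "1" + "1" + "1"
= "1" + "1" + "1" + "1"
= "1111"


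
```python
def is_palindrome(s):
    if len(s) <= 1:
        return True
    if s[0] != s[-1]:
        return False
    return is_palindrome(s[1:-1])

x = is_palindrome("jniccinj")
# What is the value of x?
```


is_palindrome("jniccinj")
"jniccinj": s[0]='j' == s[-1]='j' -> is_palindrome("niccin")
"niccin": s[0]='n' == s[-1]='n' -> is_palindrome("icci")
"icci": s[0]='i' == s[-1]='i' -> is_palindrome("cc")
"cc": s[0]='c' == s[-1]='c' -> is_palindrome("")
"": len <= 1 -> True
= True


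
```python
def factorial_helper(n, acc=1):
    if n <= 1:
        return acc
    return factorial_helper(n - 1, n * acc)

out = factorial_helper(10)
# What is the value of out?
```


factorial_helper(10, 1)
= factorial_helper(9, 10 * 1) = factorial_helper(9, 10)
= factorial_helper(8, 9 * 10) = factorial_helper(8, 90)
= factorial_helper(7, 8 * 90) = factorial_helper(7, 720)
= factorial_helper(6, 7 * 720) = factorial_helper(6, 5040)
= factorial_helper(5, 6 * 5040) = factorial_helper(5, 30240)
= factorial_helper(4, 5 * 30240) = factorial_helper(4, 151200)
= factorial_helper(3, 4 * 151200) = factorial_helper(3, 604800)
= factorial_helper(2, 3 * 604800) = factorial_helper(2, 1814400)
= factorial_helper(1, 2 * 1814400) = factorial_helper(1, 3628800)
n <= 1, return acc = 3628800


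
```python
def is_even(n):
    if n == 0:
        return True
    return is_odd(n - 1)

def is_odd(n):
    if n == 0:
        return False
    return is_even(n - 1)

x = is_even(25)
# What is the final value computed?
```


is_even(25)
= is_odd(24)
= is_even(23)
= is_odd(22)
= is_even(21)
= is_odd(20)
= is_even(19)
= is_odd(18)
= is_even(17)
= is_odd(16)
= is_even(15)
= is_odd(14)
= is_even(13)
= is_odd(12)
= is_even(11)
= is_odd(10)
= is_even(9)
= is_odd(8)
= is_even(7)
= is_odd(6)
= is_even(5)
= is_odd(4)
= is_even(3)
= is_odd(2)
= is_even(1)
= is_odd(0)
n == 0: return False
= False


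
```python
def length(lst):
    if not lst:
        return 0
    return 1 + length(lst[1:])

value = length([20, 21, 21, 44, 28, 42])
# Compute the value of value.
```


length([20, 21, 21, 44, 28, 42])
= 1 + length([21, 21, 44, 28, 42])
= 1 + 1 + length([21, 44, 28, 42])
= 1 + 1 + 1 + length([44, 28, 42])
= 1 + 1 + 1 + 1 + length([28, 42])
= 1 + 1 + 1 + 1 + 1 + length([42])
= 1 + 1 + 1 + 1 + 1 + 1 + length([])
= 1 + 1 + 1 + 1 + 1 + 1 + 0
= 6


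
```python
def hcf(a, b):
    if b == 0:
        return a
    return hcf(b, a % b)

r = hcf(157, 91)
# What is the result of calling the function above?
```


hcf(157, 91)
= hcf(91, 157 % 91) = hcf(91, 66)
= hcf(66, 91 % 66) = hcf(66, 25)
= hcf(25, 66 % 25) = hcf(25, 16)
= hcf(16, 25 % 16) = hcf(16, 9)
= hcf(9, 16 % 9) = hcf(9, 7)
= hcf(7, 9 % 7) = hcf(7, 2)
= hcf(2, 7 % 2) = hcf(2, 1)
= hcf(1, 2 % 1) = hcf(1, 0)
b == 0, return a = 1


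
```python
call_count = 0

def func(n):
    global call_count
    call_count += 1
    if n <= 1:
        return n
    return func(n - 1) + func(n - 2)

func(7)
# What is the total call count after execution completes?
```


func(7) calls func(6) and func(5); each non-base call branches into two more.
Let C(k) = total number of calls made by func(k), including the call to func(k) itself.
Base cases: C(0) = 1, C(1) = 1
Recurrence: C(k) = 1 + C(k-1) + C(k-2)
  C(2) = 1 + C(1) + C(0) = 1 + 1 + 1 = 3
  C(3) = 1 + C(2) + C(1) = 1 + 3 + 1 = 5
  C(4) = 1 + C(3) + C(2) = 1 + 5 + 3 = 9
  C(5) = 1 + C(4) + C(3) = 1 + 9 + 5 = 15
  C(6) = 1 + C(5) + C(4) = 1 + 15 + 9 = 25
  C(7) = 1 + C(6) + C(5) = 1 + 25 + 15 = 41
Total calls = C(7) = 41


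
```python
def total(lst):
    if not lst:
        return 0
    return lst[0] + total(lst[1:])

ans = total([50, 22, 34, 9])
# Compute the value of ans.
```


total([50, 22, 34, 9])
= 50 + total([22, 34, 9])
= 50 + 22 + total([34, 9])
= 50 + 22 + 34 + total([9])
= 50 + 22 + 34 + 9 + total([])
= 50 + 22 + 34 + 9 + 0
= 115


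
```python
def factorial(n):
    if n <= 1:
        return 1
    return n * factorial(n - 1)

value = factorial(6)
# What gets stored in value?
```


factorial(6)
= 6 * factorial(5)
= 6 * 5 * factorial(4)
= 6 * 5 * 4 * factorial(3)
= 6 * 5 * 4 * 3 * factorial(2)
= 6 * 5 * 4 * 3 * 2 * factorial(1)
= 6 * 5 * 4 * 3 * 2 * 1
= 720


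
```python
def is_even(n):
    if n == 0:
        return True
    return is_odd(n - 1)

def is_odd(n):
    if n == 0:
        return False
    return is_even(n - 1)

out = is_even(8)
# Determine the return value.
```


is_even(8)
= is_odd(7)
= is_even(6)
= is_odd(5)
= is_even(4)
= is_odd(3)
= is_even(2)
= is_odd(1)
= is_even(0)
n == 0: return True
= True


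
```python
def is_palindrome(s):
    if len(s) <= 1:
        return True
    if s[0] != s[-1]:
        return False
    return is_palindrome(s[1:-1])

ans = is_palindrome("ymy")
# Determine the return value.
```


is_palindrome("ymy")
"ymy": s[0]='y' == s[-1]='y' -> is_palindrome("m")
"m": len <= 1 -> True
= True


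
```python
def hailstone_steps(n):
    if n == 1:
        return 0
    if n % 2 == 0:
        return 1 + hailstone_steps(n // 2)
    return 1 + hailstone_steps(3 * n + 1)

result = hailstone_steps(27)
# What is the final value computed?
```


hailstone_steps(27)
27 is odd -> 3*27+1 = 82 -> hailstone_steps(82)
82 is even -> hailstone_steps(41)
41 is odd -> 3*41+1 = 124 -> hailstone_steps(124)
124 is even -> hailstone_steps(62)
62 is even -> hailstone_steps(31)
31 is odd -> 3*31+1 = 94 -> hailstone_steps(94)
94 is even -> hailstone_steps(47)
47 is odd -> 3*47+1 = 142 -> hailstone_steps(142)
142 is even -> hailstone_steps(71)
71 is odd -> 3*71+1 = 214 -> hailstone_steps(214)
214 is even -> hailstone_steps(107)
107 is odd -> 3*107+1 = 322 -> hailstone_steps(322)
322 is even -> hailstone_steps(161)
161 is odd -> 3*161+1 = 484 -> hailstone_steps(484)
484 is even -> hailstone_steps(242)
242 is even -> hailstone_steps(121)
121 is odd -> 3*121+1 = 364 -> hailstone_steps(364)
364 is even -> hailstone_steps(182)
182 is even -> hailstone_steps(91)
91 is odd -> 3*91+1 = 274 -> hailstone_steps(274)
274 is even -> hailstone_steps(137)
137 is odd -> 3*137+1 = 412 -> hailstone_steps(412)
412 is even -> hailstone_steps(206)
206 is even -> hailstone_steps(103)
103 is odd -> 3*103+1 = 310 -> hailstone_steps(310)
310 is even -> hailstone_steps(155)
155 is odd -> 3*155+1 = 466 -> hailstone_steps(466)
466 is even -> hailstone_steps(233)
233 is odd -> 3*233+1 = 700 -> hailstone_steps(700)
700 is even -> hailstone_steps(350)
350 is even -> hailstone_steps(175)
175 is odd -> 3*175+1 = 526 -> hailstone_steps(526)
526 is even -> hailstone_steps(263)
263 is odd -> 3*263+1 = 790 -> hailstone_steps(790)
790 is even -> hailstone_steps(395)
395 is odd -> 3*395+1 = 1186 -> hailstone_steps(1186)
1186 is even -> hailstone_steps(593)
593 is odd -> 3*593+1 = 1780 -> hailstone_steps(1780)
1780 is even -> hailstone_steps(890)
890 is even -> hailstone_steps(445)
445 is odd -> 3*445+1 = 1336 -> hailstone_steps(1336)
1336 is even -> hailstone_steps(668)
668 is even -> hailstone_steps(334)
334 is even -> hailstone_steps(167)
167 is odd -> 3*167+1 = 502 -> hailstone_steps(502)
502 is even -> hailstone_steps(251)
251 is odd -> 3*251+1 = 754 -> hailstone_steps(754)
754 is even -> hailstone_steps(377)
377 is odd -> 3*377+1 = 1132 -> hailstone_steps(1132)
1132 is even -> hailstone_steps(566)
566 is even -> hailstone_steps(283)
283 is odd -> 3*283+1 = 850 -> hailstone_steps(850)
850 is even -> hailstone_steps(425)
425 is odd -> 3*425+1 = 1276 -> hailstone_steps(1276)
1276 is even -> hailstone_steps(638)
638 is even -> hailstone_steps(319)
319 is odd -> 3*319+1 = 958 -> hailstone_steps(958)
958 is even -> hailstone_steps(479)
479 is odd -> 3*479+1 = 1438 -> hailstone_steps(1438)
1438 is even -> hailstone_steps(719)
719 is odd -> 3*719+1 = 2158 -> hailstone_steps(2158)
2158 is even -> hailstone_steps(1079)
1079 is odd -> 3*1079+1 = 3238 -> hailstone_steps(3238)
3238 is even -> hailstone_steps(1619)
1619 is odd -> 3*1619+1 = 4858 -> hailstone_steps(4858)
4858 is even -> hailstone_steps(2429)
2429 is odd -> 3*2429+1 = 7288 -> hailstone_steps(7288)
7288 is even -> hailstone_steps(3644)
3644 is even -> hailstone_steps(1822)
1822 is even -> hailstone_steps(911)
911 is odd -> 3*911+1 = 2734 -> hailstone_steps(2734)
2734 is even -> hailstone_steps(1367)
1367 is odd -> 3*1367+1 = 4102 -> hailstone_steps(4102)
4102 is even -> hailstone_steps(2051)
2051 is odd -> 3*2051+1 = 6154 -> hailstone_steps(6154)
6154 is even -> hailstone_steps(3077)
3077 is odd -> 3*3077+1 = 9232 -> hailstone_steps(9232)
9232 is even -> hailstone_steps(4616)
4616 is even -> hailstone_steps(2308)
2308 is even -> hailstone_steps(1154)
1154 is even -> hailstone_steps(577)
577 is odd -> 3*577+1 = 1732 -> hailstone_steps(1732)
1732 is even -> hailstone_steps(866)
866 is even -> hailstone_steps(433)
433 is odd -> 3*433+1 = 1300 -> hailstone_steps(1300)
1300 is even -> hailstone_steps(650)
650 is even -> hailstone_steps(325)
325 is odd -> 3*325+1 = 976 -> hailstone_steps(976)
976 is even -> hailstone_steps(488)
488 is even -> hailstone_steps(244)
244 is even -> hailstone_steps(122)
122 is even -> hailstone_steps(61)
61 is odd -> 3*61+1 = 184 -> hailstone_steps(184)
184 is even -> hailstone_steps(92)
92 is even -> hailstone_steps(46)
46 is even -> hailstone_steps(23)
23 is odd -> 3*23+1 = 70 -> hailstone_steps(70)
70 is even -> hailstone_steps(35)
35 is odd -> 3*35+1 = 106 -> hailstone_steps(106)
106 is even -> hailstone_steps(53)
53 is odd -> 3*53+1 = 160 -> hailstone_steps(160)
160 is even -> hailstone_steps(80)
80 is even -> hailstone_steps(40)
40 is even -> hailstone_steps(20)
20 is even -> hailstone_steps(10)
10 is even -> hailstone_steps(5)
5 is odd -> 3*5+1 = 16 -> hailstone_steps(16)
16 is even -> hailstone_steps(8)
8 is even -> hailstone_steps(4)
4 is even -> hailstone_steps(2)
2 is even -> hailstone_steps(1)
Reached 1 after 111 steps
= 111


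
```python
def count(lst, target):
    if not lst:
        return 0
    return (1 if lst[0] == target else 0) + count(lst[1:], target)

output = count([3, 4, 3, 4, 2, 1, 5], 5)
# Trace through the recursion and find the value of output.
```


count([3, 4, 3, 4, 2, 1, 5], 5)
lst[0]=3 != 5: 0 + count([4, 3, 4, 2, 1, 5], 5)
lst[0]=4 != 5: 0 + count([3, 4, 2, 1, 5], 5)
lst[0]=3 != 5: 0 + count([4, 2, 1, 5], 5)
lst[0]=4 != 5: 0 + count([2, 1, 5], 5)
lst[0]=2 != 5: 0 + count([1, 5], 5)
lst[0]=1 != 5: 0 + count([5], 5)
lst[0]=5 == 5: 1 + count([], 5)
= 1


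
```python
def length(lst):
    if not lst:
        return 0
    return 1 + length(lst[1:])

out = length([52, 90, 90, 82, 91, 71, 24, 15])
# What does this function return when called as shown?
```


length([52, 90, 90, 82, 91, 71, 24, 15])
= 1 + length([90, 90, 82, 91, 71, 24, 15])
= 1 + 1 + length([90, 82, 91, 71, 24, 15])
= 1 + 1 + 1 + length([82, 91, 71, 24, 15])
= 1 + 1 + 1 + 1 + length([91, 71, 24, 15])
= 1 + 1 + 1 + 1 + 1 + length([71, 24, 15])
= 1 + 1 + 1 + 1 + 1 + 1 + length([24, 15])
= 1 + 1 + 1 + 1 + 1 + 1 + 1 + length([15])
= 1 + 1 + 1 + 1 + 1 + 1 + 1 + 1 + length([])
= 1 + 1 + 1 + 1 + 1 + 1 + 1 + 1 + 0
= 8


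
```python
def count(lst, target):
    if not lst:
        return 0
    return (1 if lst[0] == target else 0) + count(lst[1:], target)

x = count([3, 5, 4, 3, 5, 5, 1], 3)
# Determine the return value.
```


count([3, 5, 4, 3, 5, 5, 1], 3)
lst[0]=3 == 3: 1 + count([5, 4, 3, 5, 5, 1], 3)
lst[0]=5 != 3: 0 + count([4, 3, 5, 5, 1], 3)
lst[0]=4 != 3: 0 + count([3, 5, 5, 1], 3)
lst[0]=3 == 3: 1 + count([5, 5, 1], 3)
lst[0]=5 != 3: 0 + count([5, 1], 3)
lst[0]=5 != 3: 0 + count([1], 3)
lst[0]=1 != 3: 0 + count([], 3)
= 2


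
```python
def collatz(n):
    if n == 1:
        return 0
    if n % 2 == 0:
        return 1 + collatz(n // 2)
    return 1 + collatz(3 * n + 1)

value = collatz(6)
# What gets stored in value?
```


collatz(6)
6 is even -> collatz(3)
3 is odd -> 3*3+1 = 10 -> collatz(10)
10 is even -> collatz(5)
5 is odd -> 3*5+1 = 16 -> collatz(16)
16 is even -> collatz(8)
8 is even -> collatz(4)
4 is even -> collatz(2)
2 is even -> collatz(1)
Reached 1 after 8 steps
= 8


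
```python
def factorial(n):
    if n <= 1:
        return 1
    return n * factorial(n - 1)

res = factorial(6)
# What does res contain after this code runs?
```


factorial(6)
= 6 * factorial(5)
= 6 * 5 * factorial(4)
= 6 * 5 * 4 * factorial(3)
= 6 * 5 * 4 * 3 * factorial(2)
= 6 * 5 * 4 * 3 * 2 * factorial(1)
= 6 * 5 * 4 * 3 * 2 * 1
= 720


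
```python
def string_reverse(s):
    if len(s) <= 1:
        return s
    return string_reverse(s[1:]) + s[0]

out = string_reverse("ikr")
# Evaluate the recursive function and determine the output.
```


string_reverse("ikr")
= string_reverse("kr") + "i"
= string_reverse("r") + "k" + "i"
= "r" + "k" + "i"
= "rki"


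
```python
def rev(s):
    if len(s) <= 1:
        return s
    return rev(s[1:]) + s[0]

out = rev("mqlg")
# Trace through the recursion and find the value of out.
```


rev("mqlg")
= rev("qlg") + "m"
= rev("lg") + "q" + "m"
= rev("g") + "l" + "q" + "m"
= "g" + "l" + "q" + "m"
= "glqm"


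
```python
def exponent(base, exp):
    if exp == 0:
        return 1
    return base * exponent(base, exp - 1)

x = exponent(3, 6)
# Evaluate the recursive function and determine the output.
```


exponent(3, 6)
= 3 * exponent(3, 5)
= 3 * 3 * exponent(3, 4)
= 3 * 3 * 3 * exponent(3, 3)
= 3 * 3 * 3 * 3 * exponent(3, 2)
= 3 * 3 * 3 * 3 * 3 * exponent(3, 1)
= 3 * 3 * 3 * 3 * 3 * 3 * exponent(3, 0)
= 3 * 3 * 3 * 3 * 3 * 3 * 1
= 729


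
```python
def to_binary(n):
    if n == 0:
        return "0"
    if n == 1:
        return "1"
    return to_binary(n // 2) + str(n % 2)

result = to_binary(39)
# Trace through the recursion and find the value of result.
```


to_binary(39)
= to_binary(19) + "1"
= to_binary(9) + "1" + "1"
= to_binary(4) + "1" + "1" + "1"
= to_binary(2) + "0" + "1" + "1" + "1"
= to_binary(1) + "0" + "0" + "1" + "1" + "1"
= "1" + "0" + "0" + "1" + "1" + "1"
= "100111"


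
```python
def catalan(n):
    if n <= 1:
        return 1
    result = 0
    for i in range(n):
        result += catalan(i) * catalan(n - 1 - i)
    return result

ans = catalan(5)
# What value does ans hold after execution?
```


catalan(5)
= sum of catalan(i) * catalan(5-1-i) for i in 0..4
First compute sub-values bottom-up:
  catalan(0) = 1, catalan(1) = 1
  catalan(2) = 1*1 + 1*1 = 2
  catalan(3) = 1*2 + 1*1 + 2*1 = 5
  catalan(4) = 1*5 + 1*2 + 2*1 + 5*1 = 14
Now catalan(5):
  catalan(0)*catalan(4) = 1*14 = 14
  catalan(1)*catalan(3) = 1*5 = 5
  catalan(2)*catalan(2) = 2*2 = 4
  catalan(3)*catalan(1) = 5*1 = 5
  catalan(4)*catalan(0) = 14*1 = 14
= 14 + 5 + 4 + 5 + 14
= 42


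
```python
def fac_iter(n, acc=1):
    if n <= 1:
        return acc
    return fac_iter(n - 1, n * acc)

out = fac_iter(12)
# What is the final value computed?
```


fac_iter(12, 1)
= fac_iter(11, 12 * 1) = fac_iter(11, 12)
= fac_iter(10, 11 * 12) = fac_iter(10, 132)
= fac_iter(9, 10 * 132) = fac_iter(9, 1320)
= fac_iter(8, 9 * 1320) = fac_iter(8, 11880)
= fac_iter(7, 8 * 11880) = fac_iter(7, 95040)
= fac_iter(6, 7 * 95040) = fac_iter(6, 665280)
= fac_iter(5, 6 * 665280) = fac_iter(5, 3991680)
= fac_iter(4, 5 * 3991680) = fac_iter(4, 19958400)
= fac_iter(3, 4 * 19958400) = fac_iter(3, 79833600)
= fac_iter(2, 3 * 79833600) = fac_iter(2, 239500800)
= fac_iter(1, 2 * 239500800) = fac_iter(1, 479001600)
n <= 1, return acc = 479001600


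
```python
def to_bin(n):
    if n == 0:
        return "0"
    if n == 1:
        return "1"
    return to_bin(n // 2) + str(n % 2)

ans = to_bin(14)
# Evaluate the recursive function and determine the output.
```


to_bin(14)
= to_bin(7) + "0"
= to_bin(3) + "1" + "0"
= to_bin(1) + "1" + "1" + "0"
= "1" + "1" + "1" + "0"
= "1110"


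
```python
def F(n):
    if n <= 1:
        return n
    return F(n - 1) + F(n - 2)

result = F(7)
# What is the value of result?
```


F(7)
= F(6) + F(5)
= (F(5) + F(4)) + F(5)
Computing bottom-up: F(0)=0, F(1)=1, F(2)=1, F(3)=2, F(4)=3, F(5)=5, F(6)=8, F(7)=13
= 13


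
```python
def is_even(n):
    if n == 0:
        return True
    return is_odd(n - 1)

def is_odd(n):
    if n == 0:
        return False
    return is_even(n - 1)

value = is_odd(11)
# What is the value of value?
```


is_odd(11)
= is_even(10)
= is_odd(9)
= is_even(8)
= is_odd(7)
= is_even(6)
= is_odd(5)
= is_even(4)
= is_odd(3)
= is_even(2)
= is_odd(1)
= is_even(0)
n == 0: return True
= True


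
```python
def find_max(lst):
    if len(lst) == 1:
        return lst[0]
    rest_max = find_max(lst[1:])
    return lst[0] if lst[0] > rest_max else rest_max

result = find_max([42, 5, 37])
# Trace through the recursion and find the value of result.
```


find_max([42, 5, 37])
= compare 42 with find_max([5, 37])
= compare 5 with find_max([37])
Base: find_max([37]) = 37
compare 5 with 37: max = 37
compare 42 with 37: max = 42
= 42


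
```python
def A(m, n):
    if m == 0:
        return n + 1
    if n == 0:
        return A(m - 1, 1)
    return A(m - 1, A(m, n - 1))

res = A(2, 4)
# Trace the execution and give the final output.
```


A(2, 4)
= A(1, A(2, 3))
First compute A(2, 3) = 9
= A(1, 9)
= 11


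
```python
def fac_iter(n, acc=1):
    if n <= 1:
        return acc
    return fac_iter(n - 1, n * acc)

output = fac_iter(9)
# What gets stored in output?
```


fac_iter(9, 1)
= fac_iter(8, 9 * 1) = fac_iter(8, 9)
= fac_iter(7, 8 * 9) = fac_iter(7, 72)
= fac_iter(6, 7 * 72) = fac_iter(6, 504)
= fac_iter(5, 6 * 504) = fac_iter(5, 3024)
= fac_iter(4, 5 * 3024) = fac_iter(4, 15120)
= fac_iter(3, 4 * 15120) = fac_iter(3, 60480)
= fac_iter(2, 3 * 60480) = fac_iter(2, 181440)
= fac_iter(1, 2 * 181440) = fac_iter(1, 362880)
n <= 1, return acc = 362880


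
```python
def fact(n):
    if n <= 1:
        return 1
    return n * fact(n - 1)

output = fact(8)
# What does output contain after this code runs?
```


fact(8)
= 8 * fact(7)
= 8 * 7 * fact(6)
= 8 * 7 * 6 * fact(5)
= 8 * 7 * 6 * 5 * fact(4)
= 8 * 7 * 6 * 5 * 4 * fact(3)
= 8 * 7 * 6 * 5 * 4 * 3 * fact(2)
= 8 * 7 * 6 * 5 * 4 * 3 * 2 * fact(1)
= 8 * 7 * 6 * 5 * 4 * 3 * 2 * 1
= 40320


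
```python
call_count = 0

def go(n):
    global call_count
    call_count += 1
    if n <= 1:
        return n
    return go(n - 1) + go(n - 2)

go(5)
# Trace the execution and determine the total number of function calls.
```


go(5) calls go(4) and go(3); each non-base call branches into two more.
Let C(k) = total number of calls made by go(k), including the call to go(k) itself.
Base cases: C(0) = 1, C(1) = 1
Recurrence: C(k) = 1 + C(k-1) + C(k-2)
  C(2) = 1 + C(1) + C(0) = 1 + 1 + 1 = 3
  C(3) = 1 + C(2) + C(1) = 1 + 3 + 1 = 5
  C(4) = 1 + C(3) + C(2) = 1 + 5 + 3 = 9
  C(5) = 1 + C(4) + C(3) = 1 + 9 + 5 = 15
Total calls = C(5) = 15


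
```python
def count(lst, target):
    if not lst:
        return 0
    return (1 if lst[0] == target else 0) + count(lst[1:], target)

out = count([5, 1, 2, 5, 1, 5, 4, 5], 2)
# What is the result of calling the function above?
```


count([5, 1, 2, 5, 1, 5, 4, 5], 2)
lst[0]=5 != 2: 0 + count([1, 2, 5, 1, 5, 4, 5], 2)
lst[0]=1 != 2: 0 + count([2, 5, 1, 5, 4, 5], 2)
lst[0]=2 == 2: 1 + count([5, 1, 5, 4, 5], 2)
lst[0]=5 != 2: 0 + count([1, 5, 4, 5], 2)
lst[0]=1 != 2: 0 + count([5, 4, 5], 2)
lst[0]=5 != 2: 0 + count([4, 5], 2)
lst[0]=4 != 2: 0 + count([5], 2)
lst[0]=5 != 2: 0 + count([], 2)
= 1


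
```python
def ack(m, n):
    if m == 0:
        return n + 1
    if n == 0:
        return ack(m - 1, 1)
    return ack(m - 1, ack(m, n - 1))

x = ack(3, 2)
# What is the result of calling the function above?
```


ack(3, 2)
= ack(2, ack(3, 1))
First compute ack(3, 1) = 13
= ack(2, 13)
= 29


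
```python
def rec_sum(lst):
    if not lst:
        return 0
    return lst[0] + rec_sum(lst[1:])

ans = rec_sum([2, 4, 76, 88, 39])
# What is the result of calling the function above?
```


rec_sum([2, 4, 76, 88, 39])
= 2 + rec_sum([4, 76, 88, 39])
= 2 + 4 + rec_sum([76, 88, 39])
= 2 + 4 + 76 + rec_sum([88, 39])
= 2 + 4 + 76 + 88 + rec_sum([39])
= 2 + 4 + 76 + 88 + 39 + rec_sum([])
= 2 + 4 + 76 + 88 + 39 + 0
= 209


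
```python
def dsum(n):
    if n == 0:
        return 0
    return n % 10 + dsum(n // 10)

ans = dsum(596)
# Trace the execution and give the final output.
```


dsum(596)
= 6 + dsum(59)
= 6 + 9 + dsum(5)
= 6 + 9 + 5 + dsum(0)
= 6 + 9 + 5 + 0
= 20


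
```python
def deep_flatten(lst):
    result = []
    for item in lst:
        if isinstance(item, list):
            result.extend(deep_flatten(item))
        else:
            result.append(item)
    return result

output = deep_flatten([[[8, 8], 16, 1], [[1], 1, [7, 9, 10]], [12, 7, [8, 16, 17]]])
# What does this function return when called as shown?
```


deep_flatten([[[8, 8], 16, 1], [[1], 1, [7, 9, 10]], [12, 7, [8, 16, 17]]])
Processing each element:
  [[8, 8], 16, 1] is a list -> deep_flatten recursively -> [8, 8, 16, 1]
  [[1], 1, [7, 9, 10]] is a list -> deep_flatten recursively -> [1, 1, 7, 9, 10]
  [12, 7, [8, 16, 17]] is a list -> deep_flatten recursively -> [12, 7, 8, 16, 17]
= [8, 8, 16, 1, 1, 1, 7, 9, 10, 12, 7, 8, 16, 17]


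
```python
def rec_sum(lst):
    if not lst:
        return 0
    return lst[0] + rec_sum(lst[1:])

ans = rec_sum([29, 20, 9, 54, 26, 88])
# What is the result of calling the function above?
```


rec_sum([29, 20, 9, 54, 26, 88])
= 29 + rec_sum([20, 9, 54, 26, 88])
= 29 + 20 + rec_sum([9, 54, 26, 88])
= 29 + 20 + 9 + rec_sum([54, 26, 88])
= 29 + 20 + 9 + 54 + rec_sum([26, 88])
= 29 + 20 + 9 + 54 + 26 + rec_sum([88])
= 29 + 20 + 9 + 54 + 26 + 88 + rec_sum([])
= 29 + 20 + 9 + 54 + 26 + 88 + 0
= 226


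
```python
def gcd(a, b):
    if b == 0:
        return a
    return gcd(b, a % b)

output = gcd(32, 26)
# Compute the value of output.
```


gcd(32, 26)
= gcd(26, 32 % 26) = gcd(26, 6)
= gcd(6, 26 % 6) = gcd(6, 2)
= gcd(2, 6 % 2) = gcd(2, 0)
b == 0, return a = 2


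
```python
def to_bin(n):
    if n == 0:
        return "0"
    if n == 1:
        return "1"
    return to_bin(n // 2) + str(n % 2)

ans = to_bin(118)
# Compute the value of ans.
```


to_bin(118)
= to_bin(59) + "0"
= to_bin(29) + "1" + "0"
= to_bin(14) + "1" + "1" + "0"
= to_bin(7) + "0" + "1" + "1" + "0"
= to_bin(3) + "1" + "0" + "1" + "1" + "0"
= to_bin(1) + "1" + "1" + "0" + "1" + "1" + "0"
= "1" + "1" + "1" + "0" + "1" + "1" + "0"
= "1110110"


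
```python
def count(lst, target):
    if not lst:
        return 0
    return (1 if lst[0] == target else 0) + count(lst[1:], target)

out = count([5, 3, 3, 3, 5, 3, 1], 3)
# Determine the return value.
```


count([5, 3, 3, 3, 5, 3, 1], 3)
lst[0]=5 != 3: 0 + count([3, 3, 3, 5, 3, 1], 3)
lst[0]=3 == 3: 1 + count([3, 3, 5, 3, 1], 3)
lst[0]=3 == 3: 1 + count([3, 5, 3, 1], 3)
lst[0]=3 == 3: 1 + count([5, 3, 1], 3)
lst[0]=5 != 3: 0 + count([3, 1], 3)
lst[0]=3 == 3: 1 + count([1], 3)
lst[0]=1 != 3: 0 + count([], 3)
= 4


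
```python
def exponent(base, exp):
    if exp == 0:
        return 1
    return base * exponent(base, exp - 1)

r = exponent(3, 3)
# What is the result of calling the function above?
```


exponent(3, 3)
= 3 * exponent(3, 2)
= 3 * 3 * exponent(3, 1)
= 3 * 3 * 3 * exponent(3, 0)
= 3 * 3 * 3 * 1
= 27


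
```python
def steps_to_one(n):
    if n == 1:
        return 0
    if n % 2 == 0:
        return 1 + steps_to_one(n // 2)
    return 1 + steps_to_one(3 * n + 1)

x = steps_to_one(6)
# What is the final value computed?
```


steps_to_one(6)
6 is even -> steps_to_one(3)
3 is odd -> 3*3+1 = 10 -> steps_to_one(10)
10 is even -> steps_to_one(5)
5 is odd -> 3*5+1 = 16 -> steps_to_one(16)
16 is even -> steps_to_one(8)
8 is even -> steps_to_one(4)
4 is even -> steps_to_one(2)
2 is even -> steps_to_one(1)
Reached 1 after 8 steps
= 8


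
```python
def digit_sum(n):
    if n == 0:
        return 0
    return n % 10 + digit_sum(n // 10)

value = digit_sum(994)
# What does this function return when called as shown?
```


digit_sum(994)
= 4 + digit_sum(99)
= 4 + 9 + digit_sum(9)
= 4 + 9 + 9 + digit_sum(0)
= 4 + 9 + 9 + 0
= 22


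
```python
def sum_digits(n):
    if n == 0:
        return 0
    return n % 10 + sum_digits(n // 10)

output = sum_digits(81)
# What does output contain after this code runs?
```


sum_digits(81)
= 1 + sum_digits(8)
= 1 + 8 + sum_digits(0)
= 1 + 8 + 0
= 9


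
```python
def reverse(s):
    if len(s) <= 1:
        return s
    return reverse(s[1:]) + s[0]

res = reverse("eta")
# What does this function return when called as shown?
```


reverse("eta")
= reverse("ta") + "e"
= reverse("a") + "t" + "e"
= "a" + "t" + "e"
= "ate"


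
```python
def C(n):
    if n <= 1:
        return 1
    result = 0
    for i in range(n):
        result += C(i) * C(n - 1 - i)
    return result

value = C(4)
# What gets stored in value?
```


C(4)
= sum of C(i) * C(4-1-i) for i in 0..3
First compute sub-values bottom-up:
  C(0) = 1, C(1) = 1
  C(2) = 1*1 + 1*1 = 2
  C(3) = 1*2 + 1*1 + 2*1 = 5
Now C(4):
  C(0)*C(3) = 1*5 = 5
  C(1)*C(2) = 1*2 = 2
  C(2)*C(1) = 2*1 = 2
  C(3)*C(0) = 5*1 = 5
= 5 + 2 + 2 + 5
= 14


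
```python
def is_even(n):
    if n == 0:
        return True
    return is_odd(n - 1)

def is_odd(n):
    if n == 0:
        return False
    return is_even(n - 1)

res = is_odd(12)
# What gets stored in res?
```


is_odd(12)
= is_even(11)
= is_odd(10)
= is_even(9)
= is_odd(8)
= is_even(7)
= is_odd(6)
= is_even(5)
= is_odd(4)
= is_even(3)
= is_odd(2)
= is_even(1)
= is_odd(0)
n == 0: return False
= False


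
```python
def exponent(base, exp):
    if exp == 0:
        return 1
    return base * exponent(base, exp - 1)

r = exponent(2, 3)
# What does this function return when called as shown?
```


exponent(2, 3)
= 2 * exponent(2, 2)
= 2 * 2 * exponent(2, 1)
= 2 * 2 * 2 * exponent(2, 0)
= 2 * 2 * 2 * 1
= 8


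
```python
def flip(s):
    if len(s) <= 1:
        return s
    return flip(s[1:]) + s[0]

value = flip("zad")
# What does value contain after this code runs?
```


flip("zad")
= flip("ad") + "z"
= flip("d") + "a" + "z"
= "d" + "a" + "z"
= "daz"


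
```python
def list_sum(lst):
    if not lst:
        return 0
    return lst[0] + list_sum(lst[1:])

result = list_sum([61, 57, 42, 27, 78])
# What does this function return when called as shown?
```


list_sum([61, 57, 42, 27, 78])
= 61 + list_sum([57, 42, 27, 78])
= 61 + 57 + list_sum([42, 27, 78])
= 61 + 57 + 42 + list_sum([27, 78])
= 61 + 57 + 42 + 27 + list_sum([78])
= 61 + 57 + 42 + 27 + 78 + list_sum([])
= 61 + 57 + 42 + 27 + 78 + 0
= 265


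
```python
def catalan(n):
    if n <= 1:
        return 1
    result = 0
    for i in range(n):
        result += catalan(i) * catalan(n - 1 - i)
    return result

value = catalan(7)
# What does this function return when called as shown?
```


catalan(7)
= sum of catalan(i) * catalan(7-1-i) for i in 0..6
First compute sub-values bottom-up:
  catalan(0) = 1, catalan(1) = 1
  catalan(2) = 1*1 + 1*1 = 2
  catalan(3) = 1*2 + 1*1 + 2*1 = 5
  catalan(4) = 1*5 + 1*2 + 2*1 + 5*1 = 14
  catalan(5) = 1*14 + 1*5 + 2*2 + 5*1 + 14*1 = 42
  catalan(6) = 1*42 + 1*14 + 2*5 + 5*2 + 14*1 + 42*1 = 132
Now catalan(7):
  catalan(0)*catalan(6) = 1*132 = 132
  catalan(1)*catalan(5) = 1*42 = 42
  catalan(2)*catalan(4) = 2*14 = 28
  catalan(3)*catalan(3) = 5*5 = 25
  catalan(4)*catalan(2) = 14*2 = 28
  catalan(5)*catalan(1) = 42*1 = 42
  catalan(6)*catalan(0) = 132*1 = 132
= 132 + 42 + 28 + 25 + 28 + 42 + 132
= 429


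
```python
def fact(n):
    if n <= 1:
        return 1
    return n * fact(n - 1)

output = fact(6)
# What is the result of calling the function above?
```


fact(6)
= 6 * fact(5)
= 6 * 5 * fact(4)
= 6 * 5 * 4 * fact(3)
= 6 * 5 * 4 * 3 * fact(2)
= 6 * 5 * 4 * 3 * 2 * fact(1)
= 6 * 5 * 4 * 3 * 2 * 1
= 720


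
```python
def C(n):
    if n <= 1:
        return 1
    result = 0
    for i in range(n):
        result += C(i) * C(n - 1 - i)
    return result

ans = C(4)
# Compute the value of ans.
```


C(4)
= sum of C(i) * C(4-1-i) for i in 0..3
First compute sub-values bottom-up:
  C(0) = 1, C(1) = 1
  C(2) = 1*1 + 1*1 = 2
  C(3) = 1*2 + 1*1 + 2*1 = 5
Now C(4):
  C(0)*C(3) = 1*5 = 5
  C(1)*C(2) = 1*2 = 2
  C(2)*C(1) = 2*1 = 2
  C(3)*C(0) = 5*1 = 5
= 5 + 2 + 2 + 5
= 14


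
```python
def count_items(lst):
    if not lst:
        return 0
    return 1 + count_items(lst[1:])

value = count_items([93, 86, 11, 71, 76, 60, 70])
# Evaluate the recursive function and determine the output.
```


count_items([93, 86, 11, 71, 76, 60, 70])
= 1 + count_items([86, 11, 71, 76, 60, 70])
= 1 + 1 + count_items([11, 71, 76, 60, 70])
= 1 + 1 + 1 + count_items([71, 76, 60, 70])
= 1 + 1 + 1 + 1 + count_items([76, 60, 70])
= 1 + 1 + 1 + 1 + 1 + count_items([60, 70])
= 1 + 1 + 1 + 1 + 1 + 1 + count_items([70])
= 1 + 1 + 1 + 1 + 1 + 1 + 1 + count_items([])
= 1 + 1 + 1 + 1 + 1 + 1 + 1 + 0
= 7


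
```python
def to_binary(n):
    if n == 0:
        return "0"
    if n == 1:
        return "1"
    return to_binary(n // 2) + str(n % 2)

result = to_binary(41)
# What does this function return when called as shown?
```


to_binary(41)
= to_binary(20) + "1"
= to_binary(10) + "0" + "1"
= to_binary(5) + "0" + "0" + "1"
= to_binary(2) + "1" + "0" + "0" + "1"
= to_binary(1) + "0" + "1" + "0" + "0" + "1"
= "1" + "0" + "1" + "0" + "0" + "1"
= "101001"


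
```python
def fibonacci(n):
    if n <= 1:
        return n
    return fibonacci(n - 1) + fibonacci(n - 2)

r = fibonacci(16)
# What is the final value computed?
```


fibonacci(16)
= fibonacci(15) + fibonacci(14)
= (fibonacci(14) + fibonacci(13)) + fibonacci(14)
Computing bottom-up: fibonacci(0)=0, fibonacci(1)=1, fibonacci(2)=1, fibonacci(3)=2, fibonacci(4)=3, fibonacci(5)=5, fibonacci(6)=8, fibonacci(7)=13, fibonacci(8)=21, fibonacci(9)=34, fibonacci(10)=55, fibonacci(11)=89, fibonacci(12)=144, fibonacci(13)=233, fibonacci(14)=377, fibonacci(15)=610, fibonacci(16)=987
= 987
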